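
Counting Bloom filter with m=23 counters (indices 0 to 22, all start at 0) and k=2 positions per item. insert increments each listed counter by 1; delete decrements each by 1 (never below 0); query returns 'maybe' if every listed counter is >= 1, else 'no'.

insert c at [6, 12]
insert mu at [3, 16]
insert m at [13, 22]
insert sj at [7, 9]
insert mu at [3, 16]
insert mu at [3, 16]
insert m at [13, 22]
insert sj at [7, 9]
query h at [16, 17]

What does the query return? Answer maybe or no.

Step 1: insert c at [6, 12] -> counters=[0,0,0,0,0,0,1,0,0,0,0,0,1,0,0,0,0,0,0,0,0,0,0]
Step 2: insert mu at [3, 16] -> counters=[0,0,0,1,0,0,1,0,0,0,0,0,1,0,0,0,1,0,0,0,0,0,0]
Step 3: insert m at [13, 22] -> counters=[0,0,0,1,0,0,1,0,0,0,0,0,1,1,0,0,1,0,0,0,0,0,1]
Step 4: insert sj at [7, 9] -> counters=[0,0,0,1,0,0,1,1,0,1,0,0,1,1,0,0,1,0,0,0,0,0,1]
Step 5: insert mu at [3, 16] -> counters=[0,0,0,2,0,0,1,1,0,1,0,0,1,1,0,0,2,0,0,0,0,0,1]
Step 6: insert mu at [3, 16] -> counters=[0,0,0,3,0,0,1,1,0,1,0,0,1,1,0,0,3,0,0,0,0,0,1]
Step 7: insert m at [13, 22] -> counters=[0,0,0,3,0,0,1,1,0,1,0,0,1,2,0,0,3,0,0,0,0,0,2]
Step 8: insert sj at [7, 9] -> counters=[0,0,0,3,0,0,1,2,0,2,0,0,1,2,0,0,3,0,0,0,0,0,2]
Query h: check counters[16]=3 counters[17]=0 -> no

Answer: no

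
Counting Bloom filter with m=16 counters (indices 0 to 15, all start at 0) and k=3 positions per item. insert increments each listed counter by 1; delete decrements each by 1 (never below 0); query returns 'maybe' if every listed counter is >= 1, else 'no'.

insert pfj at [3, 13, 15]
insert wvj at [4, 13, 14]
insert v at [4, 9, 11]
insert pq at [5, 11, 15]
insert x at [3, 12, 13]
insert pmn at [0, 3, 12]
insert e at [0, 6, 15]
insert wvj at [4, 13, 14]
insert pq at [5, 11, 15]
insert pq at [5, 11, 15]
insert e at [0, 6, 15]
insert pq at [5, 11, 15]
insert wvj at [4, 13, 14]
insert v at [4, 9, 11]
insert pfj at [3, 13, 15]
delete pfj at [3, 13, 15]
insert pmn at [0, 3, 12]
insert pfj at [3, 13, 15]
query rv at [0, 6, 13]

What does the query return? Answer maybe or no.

Step 1: insert pfj at [3, 13, 15] -> counters=[0,0,0,1,0,0,0,0,0,0,0,0,0,1,0,1]
Step 2: insert wvj at [4, 13, 14] -> counters=[0,0,0,1,1,0,0,0,0,0,0,0,0,2,1,1]
Step 3: insert v at [4, 9, 11] -> counters=[0,0,0,1,2,0,0,0,0,1,0,1,0,2,1,1]
Step 4: insert pq at [5, 11, 15] -> counters=[0,0,0,1,2,1,0,0,0,1,0,2,0,2,1,2]
Step 5: insert x at [3, 12, 13] -> counters=[0,0,0,2,2,1,0,0,0,1,0,2,1,3,1,2]
Step 6: insert pmn at [0, 3, 12] -> counters=[1,0,0,3,2,1,0,0,0,1,0,2,2,3,1,2]
Step 7: insert e at [0, 6, 15] -> counters=[2,0,0,3,2,1,1,0,0,1,0,2,2,3,1,3]
Step 8: insert wvj at [4, 13, 14] -> counters=[2,0,0,3,3,1,1,0,0,1,0,2,2,4,2,3]
Step 9: insert pq at [5, 11, 15] -> counters=[2,0,0,3,3,2,1,0,0,1,0,3,2,4,2,4]
Step 10: insert pq at [5, 11, 15] -> counters=[2,0,0,3,3,3,1,0,0,1,0,4,2,4,2,5]
Step 11: insert e at [0, 6, 15] -> counters=[3,0,0,3,3,3,2,0,0,1,0,4,2,4,2,6]
Step 12: insert pq at [5, 11, 15] -> counters=[3,0,0,3,3,4,2,0,0,1,0,5,2,4,2,7]
Step 13: insert wvj at [4, 13, 14] -> counters=[3,0,0,3,4,4,2,0,0,1,0,5,2,5,3,7]
Step 14: insert v at [4, 9, 11] -> counters=[3,0,0,3,5,4,2,0,0,2,0,6,2,5,3,7]
Step 15: insert pfj at [3, 13, 15] -> counters=[3,0,0,4,5,4,2,0,0,2,0,6,2,6,3,8]
Step 16: delete pfj at [3, 13, 15] -> counters=[3,0,0,3,5,4,2,0,0,2,0,6,2,5,3,7]
Step 17: insert pmn at [0, 3, 12] -> counters=[4,0,0,4,5,4,2,0,0,2,0,6,3,5,3,7]
Step 18: insert pfj at [3, 13, 15] -> counters=[4,0,0,5,5,4,2,0,0,2,0,6,3,6,3,8]
Query rv: check counters[0]=4 counters[6]=2 counters[13]=6 -> maybe

Answer: maybe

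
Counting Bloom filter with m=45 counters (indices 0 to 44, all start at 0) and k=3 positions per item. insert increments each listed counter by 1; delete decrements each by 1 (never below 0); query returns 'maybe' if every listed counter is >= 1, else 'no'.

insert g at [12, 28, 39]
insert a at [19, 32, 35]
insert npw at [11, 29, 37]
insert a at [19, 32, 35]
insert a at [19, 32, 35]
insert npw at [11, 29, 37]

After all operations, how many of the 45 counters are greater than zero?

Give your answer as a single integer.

Answer: 9

Derivation:
Step 1: insert g at [12, 28, 39] -> counters=[0,0,0,0,0,0,0,0,0,0,0,0,1,0,0,0,0,0,0,0,0,0,0,0,0,0,0,0,1,0,0,0,0,0,0,0,0,0,0,1,0,0,0,0,0]
Step 2: insert a at [19, 32, 35] -> counters=[0,0,0,0,0,0,0,0,0,0,0,0,1,0,0,0,0,0,0,1,0,0,0,0,0,0,0,0,1,0,0,0,1,0,0,1,0,0,0,1,0,0,0,0,0]
Step 3: insert npw at [11, 29, 37] -> counters=[0,0,0,0,0,0,0,0,0,0,0,1,1,0,0,0,0,0,0,1,0,0,0,0,0,0,0,0,1,1,0,0,1,0,0,1,0,1,0,1,0,0,0,0,0]
Step 4: insert a at [19, 32, 35] -> counters=[0,0,0,0,0,0,0,0,0,0,0,1,1,0,0,0,0,0,0,2,0,0,0,0,0,0,0,0,1,1,0,0,2,0,0,2,0,1,0,1,0,0,0,0,0]
Step 5: insert a at [19, 32, 35] -> counters=[0,0,0,0,0,0,0,0,0,0,0,1,1,0,0,0,0,0,0,3,0,0,0,0,0,0,0,0,1,1,0,0,3,0,0,3,0,1,0,1,0,0,0,0,0]
Step 6: insert npw at [11, 29, 37] -> counters=[0,0,0,0,0,0,0,0,0,0,0,2,1,0,0,0,0,0,0,3,0,0,0,0,0,0,0,0,1,2,0,0,3,0,0,3,0,2,0,1,0,0,0,0,0]
Final counters=[0,0,0,0,0,0,0,0,0,0,0,2,1,0,0,0,0,0,0,3,0,0,0,0,0,0,0,0,1,2,0,0,3,0,0,3,0,2,0,1,0,0,0,0,0] -> 9 nonzero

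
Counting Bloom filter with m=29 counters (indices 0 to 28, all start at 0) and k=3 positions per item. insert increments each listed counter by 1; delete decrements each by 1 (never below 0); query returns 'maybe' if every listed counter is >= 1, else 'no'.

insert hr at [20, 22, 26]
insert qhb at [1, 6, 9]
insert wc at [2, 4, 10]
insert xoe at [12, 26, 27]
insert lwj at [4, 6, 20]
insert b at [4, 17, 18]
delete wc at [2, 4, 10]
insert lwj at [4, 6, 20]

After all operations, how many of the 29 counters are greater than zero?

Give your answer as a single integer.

Answer: 11

Derivation:
Step 1: insert hr at [20, 22, 26] -> counters=[0,0,0,0,0,0,0,0,0,0,0,0,0,0,0,0,0,0,0,0,1,0,1,0,0,0,1,0,0]
Step 2: insert qhb at [1, 6, 9] -> counters=[0,1,0,0,0,0,1,0,0,1,0,0,0,0,0,0,0,0,0,0,1,0,1,0,0,0,1,0,0]
Step 3: insert wc at [2, 4, 10] -> counters=[0,1,1,0,1,0,1,0,0,1,1,0,0,0,0,0,0,0,0,0,1,0,1,0,0,0,1,0,0]
Step 4: insert xoe at [12, 26, 27] -> counters=[0,1,1,0,1,0,1,0,0,1,1,0,1,0,0,0,0,0,0,0,1,0,1,0,0,0,2,1,0]
Step 5: insert lwj at [4, 6, 20] -> counters=[0,1,1,0,2,0,2,0,0,1,1,0,1,0,0,0,0,0,0,0,2,0,1,0,0,0,2,1,0]
Step 6: insert b at [4, 17, 18] -> counters=[0,1,1,0,3,0,2,0,0,1,1,0,1,0,0,0,0,1,1,0,2,0,1,0,0,0,2,1,0]
Step 7: delete wc at [2, 4, 10] -> counters=[0,1,0,0,2,0,2,0,0,1,0,0,1,0,0,0,0,1,1,0,2,0,1,0,0,0,2,1,0]
Step 8: insert lwj at [4, 6, 20] -> counters=[0,1,0,0,3,0,3,0,0,1,0,0,1,0,0,0,0,1,1,0,3,0,1,0,0,0,2,1,0]
Final counters=[0,1,0,0,3,0,3,0,0,1,0,0,1,0,0,0,0,1,1,0,3,0,1,0,0,0,2,1,0] -> 11 nonzero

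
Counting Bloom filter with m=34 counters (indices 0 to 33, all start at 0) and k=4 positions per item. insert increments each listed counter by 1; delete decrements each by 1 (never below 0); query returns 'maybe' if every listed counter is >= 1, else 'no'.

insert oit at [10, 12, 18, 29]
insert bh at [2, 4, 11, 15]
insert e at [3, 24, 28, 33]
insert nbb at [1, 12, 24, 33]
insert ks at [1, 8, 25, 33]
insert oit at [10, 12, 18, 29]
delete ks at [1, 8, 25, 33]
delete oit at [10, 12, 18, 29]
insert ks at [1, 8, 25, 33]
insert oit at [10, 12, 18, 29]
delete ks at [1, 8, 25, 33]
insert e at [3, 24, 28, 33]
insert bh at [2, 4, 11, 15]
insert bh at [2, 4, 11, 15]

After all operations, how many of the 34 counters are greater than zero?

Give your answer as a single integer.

Answer: 13

Derivation:
Step 1: insert oit at [10, 12, 18, 29] -> counters=[0,0,0,0,0,0,0,0,0,0,1,0,1,0,0,0,0,0,1,0,0,0,0,0,0,0,0,0,0,1,0,0,0,0]
Step 2: insert bh at [2, 4, 11, 15] -> counters=[0,0,1,0,1,0,0,0,0,0,1,1,1,0,0,1,0,0,1,0,0,0,0,0,0,0,0,0,0,1,0,0,0,0]
Step 3: insert e at [3, 24, 28, 33] -> counters=[0,0,1,1,1,0,0,0,0,0,1,1,1,0,0,1,0,0,1,0,0,0,0,0,1,0,0,0,1,1,0,0,0,1]
Step 4: insert nbb at [1, 12, 24, 33] -> counters=[0,1,1,1,1,0,0,0,0,0,1,1,2,0,0,1,0,0,1,0,0,0,0,0,2,0,0,0,1,1,0,0,0,2]
Step 5: insert ks at [1, 8, 25, 33] -> counters=[0,2,1,1,1,0,0,0,1,0,1,1,2,0,0,1,0,0,1,0,0,0,0,0,2,1,0,0,1,1,0,0,0,3]
Step 6: insert oit at [10, 12, 18, 29] -> counters=[0,2,1,1,1,0,0,0,1,0,2,1,3,0,0,1,0,0,2,0,0,0,0,0,2,1,0,0,1,2,0,0,0,3]
Step 7: delete ks at [1, 8, 25, 33] -> counters=[0,1,1,1,1,0,0,0,0,0,2,1,3,0,0,1,0,0,2,0,0,0,0,0,2,0,0,0,1,2,0,0,0,2]
Step 8: delete oit at [10, 12, 18, 29] -> counters=[0,1,1,1,1,0,0,0,0,0,1,1,2,0,0,1,0,0,1,0,0,0,0,0,2,0,0,0,1,1,0,0,0,2]
Step 9: insert ks at [1, 8, 25, 33] -> counters=[0,2,1,1,1,0,0,0,1,0,1,1,2,0,0,1,0,0,1,0,0,0,0,0,2,1,0,0,1,1,0,0,0,3]
Step 10: insert oit at [10, 12, 18, 29] -> counters=[0,2,1,1,1,0,0,0,1,0,2,1,3,0,0,1,0,0,2,0,0,0,0,0,2,1,0,0,1,2,0,0,0,3]
Step 11: delete ks at [1, 8, 25, 33] -> counters=[0,1,1,1,1,0,0,0,0,0,2,1,3,0,0,1,0,0,2,0,0,0,0,0,2,0,0,0,1,2,0,0,0,2]
Step 12: insert e at [3, 24, 28, 33] -> counters=[0,1,1,2,1,0,0,0,0,0,2,1,3,0,0,1,0,0,2,0,0,0,0,0,3,0,0,0,2,2,0,0,0,3]
Step 13: insert bh at [2, 4, 11, 15] -> counters=[0,1,2,2,2,0,0,0,0,0,2,2,3,0,0,2,0,0,2,0,0,0,0,0,3,0,0,0,2,2,0,0,0,3]
Step 14: insert bh at [2, 4, 11, 15] -> counters=[0,1,3,2,3,0,0,0,0,0,2,3,3,0,0,3,0,0,2,0,0,0,0,0,3,0,0,0,2,2,0,0,0,3]
Final counters=[0,1,3,2,3,0,0,0,0,0,2,3,3,0,0,3,0,0,2,0,0,0,0,0,3,0,0,0,2,2,0,0,0,3] -> 13 nonzero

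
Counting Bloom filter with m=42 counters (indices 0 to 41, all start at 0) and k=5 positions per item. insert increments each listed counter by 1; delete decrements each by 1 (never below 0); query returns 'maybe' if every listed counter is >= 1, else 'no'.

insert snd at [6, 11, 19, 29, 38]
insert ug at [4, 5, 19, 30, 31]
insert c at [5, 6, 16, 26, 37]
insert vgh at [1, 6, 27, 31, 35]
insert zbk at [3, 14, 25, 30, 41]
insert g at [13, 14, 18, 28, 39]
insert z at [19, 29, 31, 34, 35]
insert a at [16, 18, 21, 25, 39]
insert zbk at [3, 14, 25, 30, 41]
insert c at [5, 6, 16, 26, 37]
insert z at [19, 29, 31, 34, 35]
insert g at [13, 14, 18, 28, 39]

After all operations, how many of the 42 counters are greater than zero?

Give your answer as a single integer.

Answer: 25

Derivation:
Step 1: insert snd at [6, 11, 19, 29, 38] -> counters=[0,0,0,0,0,0,1,0,0,0,0,1,0,0,0,0,0,0,0,1,0,0,0,0,0,0,0,0,0,1,0,0,0,0,0,0,0,0,1,0,0,0]
Step 2: insert ug at [4, 5, 19, 30, 31] -> counters=[0,0,0,0,1,1,1,0,0,0,0,1,0,0,0,0,0,0,0,2,0,0,0,0,0,0,0,0,0,1,1,1,0,0,0,0,0,0,1,0,0,0]
Step 3: insert c at [5, 6, 16, 26, 37] -> counters=[0,0,0,0,1,2,2,0,0,0,0,1,0,0,0,0,1,0,0,2,0,0,0,0,0,0,1,0,0,1,1,1,0,0,0,0,0,1,1,0,0,0]
Step 4: insert vgh at [1, 6, 27, 31, 35] -> counters=[0,1,0,0,1,2,3,0,0,0,0,1,0,0,0,0,1,0,0,2,0,0,0,0,0,0,1,1,0,1,1,2,0,0,0,1,0,1,1,0,0,0]
Step 5: insert zbk at [3, 14, 25, 30, 41] -> counters=[0,1,0,1,1,2,3,0,0,0,0,1,0,0,1,0,1,0,0,2,0,0,0,0,0,1,1,1,0,1,2,2,0,0,0,1,0,1,1,0,0,1]
Step 6: insert g at [13, 14, 18, 28, 39] -> counters=[0,1,0,1,1,2,3,0,0,0,0,1,0,1,2,0,1,0,1,2,0,0,0,0,0,1,1,1,1,1,2,2,0,0,0,1,0,1,1,1,0,1]
Step 7: insert z at [19, 29, 31, 34, 35] -> counters=[0,1,0,1,1,2,3,0,0,0,0,1,0,1,2,0,1,0,1,3,0,0,0,0,0,1,1,1,1,2,2,3,0,0,1,2,0,1,1,1,0,1]
Step 8: insert a at [16, 18, 21, 25, 39] -> counters=[0,1,0,1,1,2,3,0,0,0,0,1,0,1,2,0,2,0,2,3,0,1,0,0,0,2,1,1,1,2,2,3,0,0,1,2,0,1,1,2,0,1]
Step 9: insert zbk at [3, 14, 25, 30, 41] -> counters=[0,1,0,2,1,2,3,0,0,0,0,1,0,1,3,0,2,0,2,3,0,1,0,0,0,3,1,1,1,2,3,3,0,0,1,2,0,1,1,2,0,2]
Step 10: insert c at [5, 6, 16, 26, 37] -> counters=[0,1,0,2,1,3,4,0,0,0,0,1,0,1,3,0,3,0,2,3,0,1,0,0,0,3,2,1,1,2,3,3,0,0,1,2,0,2,1,2,0,2]
Step 11: insert z at [19, 29, 31, 34, 35] -> counters=[0,1,0,2,1,3,4,0,0,0,0,1,0,1,3,0,3,0,2,4,0,1,0,0,0,3,2,1,1,3,3,4,0,0,2,3,0,2,1,2,0,2]
Step 12: insert g at [13, 14, 18, 28, 39] -> counters=[0,1,0,2,1,3,4,0,0,0,0,1,0,2,4,0,3,0,3,4,0,1,0,0,0,3,2,1,2,3,3,4,0,0,2,3,0,2,1,3,0,2]
Final counters=[0,1,0,2,1,3,4,0,0,0,0,1,0,2,4,0,3,0,3,4,0,1,0,0,0,3,2,1,2,3,3,4,0,0,2,3,0,2,1,3,0,2] -> 25 nonzero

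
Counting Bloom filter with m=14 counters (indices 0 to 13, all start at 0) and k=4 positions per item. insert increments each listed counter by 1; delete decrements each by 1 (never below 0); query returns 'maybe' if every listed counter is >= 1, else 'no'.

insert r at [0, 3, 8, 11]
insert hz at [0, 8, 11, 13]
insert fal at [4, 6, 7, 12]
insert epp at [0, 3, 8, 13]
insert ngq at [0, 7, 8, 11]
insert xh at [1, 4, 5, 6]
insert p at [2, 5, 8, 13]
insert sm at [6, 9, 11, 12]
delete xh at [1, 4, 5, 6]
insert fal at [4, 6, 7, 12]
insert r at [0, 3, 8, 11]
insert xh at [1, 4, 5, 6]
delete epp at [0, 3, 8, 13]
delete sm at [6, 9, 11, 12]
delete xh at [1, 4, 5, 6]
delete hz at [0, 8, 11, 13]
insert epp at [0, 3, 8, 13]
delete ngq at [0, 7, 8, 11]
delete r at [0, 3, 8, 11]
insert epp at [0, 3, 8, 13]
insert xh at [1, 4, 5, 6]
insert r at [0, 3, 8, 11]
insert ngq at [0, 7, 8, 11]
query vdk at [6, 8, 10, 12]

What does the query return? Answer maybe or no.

Answer: no

Derivation:
Step 1: insert r at [0, 3, 8, 11] -> counters=[1,0,0,1,0,0,0,0,1,0,0,1,0,0]
Step 2: insert hz at [0, 8, 11, 13] -> counters=[2,0,0,1,0,0,0,0,2,0,0,2,0,1]
Step 3: insert fal at [4, 6, 7, 12] -> counters=[2,0,0,1,1,0,1,1,2,0,0,2,1,1]
Step 4: insert epp at [0, 3, 8, 13] -> counters=[3,0,0,2,1,0,1,1,3,0,0,2,1,2]
Step 5: insert ngq at [0, 7, 8, 11] -> counters=[4,0,0,2,1,0,1,2,4,0,0,3,1,2]
Step 6: insert xh at [1, 4, 5, 6] -> counters=[4,1,0,2,2,1,2,2,4,0,0,3,1,2]
Step 7: insert p at [2, 5, 8, 13] -> counters=[4,1,1,2,2,2,2,2,5,0,0,3,1,3]
Step 8: insert sm at [6, 9, 11, 12] -> counters=[4,1,1,2,2,2,3,2,5,1,0,4,2,3]
Step 9: delete xh at [1, 4, 5, 6] -> counters=[4,0,1,2,1,1,2,2,5,1,0,4,2,3]
Step 10: insert fal at [4, 6, 7, 12] -> counters=[4,0,1,2,2,1,3,3,5,1,0,4,3,3]
Step 11: insert r at [0, 3, 8, 11] -> counters=[5,0,1,3,2,1,3,3,6,1,0,5,3,3]
Step 12: insert xh at [1, 4, 5, 6] -> counters=[5,1,1,3,3,2,4,3,6,1,0,5,3,3]
Step 13: delete epp at [0, 3, 8, 13] -> counters=[4,1,1,2,3,2,4,3,5,1,0,5,3,2]
Step 14: delete sm at [6, 9, 11, 12] -> counters=[4,1,1,2,3,2,3,3,5,0,0,4,2,2]
Step 15: delete xh at [1, 4, 5, 6] -> counters=[4,0,1,2,2,1,2,3,5,0,0,4,2,2]
Step 16: delete hz at [0, 8, 11, 13] -> counters=[3,0,1,2,2,1,2,3,4,0,0,3,2,1]
Step 17: insert epp at [0, 3, 8, 13] -> counters=[4,0,1,3,2,1,2,3,5,0,0,3,2,2]
Step 18: delete ngq at [0, 7, 8, 11] -> counters=[3,0,1,3,2,1,2,2,4,0,0,2,2,2]
Step 19: delete r at [0, 3, 8, 11] -> counters=[2,0,1,2,2,1,2,2,3,0,0,1,2,2]
Step 20: insert epp at [0, 3, 8, 13] -> counters=[3,0,1,3,2,1,2,2,4,0,0,1,2,3]
Step 21: insert xh at [1, 4, 5, 6] -> counters=[3,1,1,3,3,2,3,2,4,0,0,1,2,3]
Step 22: insert r at [0, 3, 8, 11] -> counters=[4,1,1,4,3,2,3,2,5,0,0,2,2,3]
Step 23: insert ngq at [0, 7, 8, 11] -> counters=[5,1,1,4,3,2,3,3,6,0,0,3,2,3]
Query vdk: check counters[6]=3 counters[8]=6 counters[10]=0 counters[12]=2 -> no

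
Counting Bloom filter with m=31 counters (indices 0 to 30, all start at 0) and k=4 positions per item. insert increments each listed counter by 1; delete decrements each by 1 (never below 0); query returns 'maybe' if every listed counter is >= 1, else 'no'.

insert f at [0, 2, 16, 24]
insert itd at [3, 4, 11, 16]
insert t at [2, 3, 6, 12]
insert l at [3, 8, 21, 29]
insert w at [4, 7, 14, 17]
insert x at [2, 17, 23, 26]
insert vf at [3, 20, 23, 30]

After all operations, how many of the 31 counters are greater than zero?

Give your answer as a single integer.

Step 1: insert f at [0, 2, 16, 24] -> counters=[1,0,1,0,0,0,0,0,0,0,0,0,0,0,0,0,1,0,0,0,0,0,0,0,1,0,0,0,0,0,0]
Step 2: insert itd at [3, 4, 11, 16] -> counters=[1,0,1,1,1,0,0,0,0,0,0,1,0,0,0,0,2,0,0,0,0,0,0,0,1,0,0,0,0,0,0]
Step 3: insert t at [2, 3, 6, 12] -> counters=[1,0,2,2,1,0,1,0,0,0,0,1,1,0,0,0,2,0,0,0,0,0,0,0,1,0,0,0,0,0,0]
Step 4: insert l at [3, 8, 21, 29] -> counters=[1,0,2,3,1,0,1,0,1,0,0,1,1,0,0,0,2,0,0,0,0,1,0,0,1,0,0,0,0,1,0]
Step 5: insert w at [4, 7, 14, 17] -> counters=[1,0,2,3,2,0,1,1,1,0,0,1,1,0,1,0,2,1,0,0,0,1,0,0,1,0,0,0,0,1,0]
Step 6: insert x at [2, 17, 23, 26] -> counters=[1,0,3,3,2,0,1,1,1,0,0,1,1,0,1,0,2,2,0,0,0,1,0,1,1,0,1,0,0,1,0]
Step 7: insert vf at [3, 20, 23, 30] -> counters=[1,0,3,4,2,0,1,1,1,0,0,1,1,0,1,0,2,2,0,0,1,1,0,2,1,0,1,0,0,1,1]
Final counters=[1,0,3,4,2,0,1,1,1,0,0,1,1,0,1,0,2,2,0,0,1,1,0,2,1,0,1,0,0,1,1] -> 19 nonzero

Answer: 19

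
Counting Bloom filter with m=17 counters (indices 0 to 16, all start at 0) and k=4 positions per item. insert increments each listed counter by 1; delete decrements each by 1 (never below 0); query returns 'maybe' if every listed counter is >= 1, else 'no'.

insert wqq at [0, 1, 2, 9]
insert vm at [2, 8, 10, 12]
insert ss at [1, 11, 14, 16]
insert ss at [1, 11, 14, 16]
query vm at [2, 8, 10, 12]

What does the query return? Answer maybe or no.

Answer: maybe

Derivation:
Step 1: insert wqq at [0, 1, 2, 9] -> counters=[1,1,1,0,0,0,0,0,0,1,0,0,0,0,0,0,0]
Step 2: insert vm at [2, 8, 10, 12] -> counters=[1,1,2,0,0,0,0,0,1,1,1,0,1,0,0,0,0]
Step 3: insert ss at [1, 11, 14, 16] -> counters=[1,2,2,0,0,0,0,0,1,1,1,1,1,0,1,0,1]
Step 4: insert ss at [1, 11, 14, 16] -> counters=[1,3,2,0,0,0,0,0,1,1,1,2,1,0,2,0,2]
Query vm: check counters[2]=2 counters[8]=1 counters[10]=1 counters[12]=1 -> maybe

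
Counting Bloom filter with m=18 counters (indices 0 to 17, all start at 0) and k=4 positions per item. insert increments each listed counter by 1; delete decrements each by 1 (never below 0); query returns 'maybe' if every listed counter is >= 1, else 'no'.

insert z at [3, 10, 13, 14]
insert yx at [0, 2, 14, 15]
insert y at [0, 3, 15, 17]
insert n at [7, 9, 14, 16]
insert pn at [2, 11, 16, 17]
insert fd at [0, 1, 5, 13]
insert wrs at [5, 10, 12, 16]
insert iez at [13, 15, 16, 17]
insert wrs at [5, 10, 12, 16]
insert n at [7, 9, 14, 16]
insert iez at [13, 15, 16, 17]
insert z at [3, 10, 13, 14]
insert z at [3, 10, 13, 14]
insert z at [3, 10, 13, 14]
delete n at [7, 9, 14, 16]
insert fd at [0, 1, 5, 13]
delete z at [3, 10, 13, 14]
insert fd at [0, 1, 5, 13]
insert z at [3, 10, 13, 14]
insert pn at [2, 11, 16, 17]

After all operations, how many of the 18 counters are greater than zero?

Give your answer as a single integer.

Answer: 15

Derivation:
Step 1: insert z at [3, 10, 13, 14] -> counters=[0,0,0,1,0,0,0,0,0,0,1,0,0,1,1,0,0,0]
Step 2: insert yx at [0, 2, 14, 15] -> counters=[1,0,1,1,0,0,0,0,0,0,1,0,0,1,2,1,0,0]
Step 3: insert y at [0, 3, 15, 17] -> counters=[2,0,1,2,0,0,0,0,0,0,1,0,0,1,2,2,0,1]
Step 4: insert n at [7, 9, 14, 16] -> counters=[2,0,1,2,0,0,0,1,0,1,1,0,0,1,3,2,1,1]
Step 5: insert pn at [2, 11, 16, 17] -> counters=[2,0,2,2,0,0,0,1,0,1,1,1,0,1,3,2,2,2]
Step 6: insert fd at [0, 1, 5, 13] -> counters=[3,1,2,2,0,1,0,1,0,1,1,1,0,2,3,2,2,2]
Step 7: insert wrs at [5, 10, 12, 16] -> counters=[3,1,2,2,0,2,0,1,0,1,2,1,1,2,3,2,3,2]
Step 8: insert iez at [13, 15, 16, 17] -> counters=[3,1,2,2,0,2,0,1,0,1,2,1,1,3,3,3,4,3]
Step 9: insert wrs at [5, 10, 12, 16] -> counters=[3,1,2,2,0,3,0,1,0,1,3,1,2,3,3,3,5,3]
Step 10: insert n at [7, 9, 14, 16] -> counters=[3,1,2,2,0,3,0,2,0,2,3,1,2,3,4,3,6,3]
Step 11: insert iez at [13, 15, 16, 17] -> counters=[3,1,2,2,0,3,0,2,0,2,3,1,2,4,4,4,7,4]
Step 12: insert z at [3, 10, 13, 14] -> counters=[3,1,2,3,0,3,0,2,0,2,4,1,2,5,5,4,7,4]
Step 13: insert z at [3, 10, 13, 14] -> counters=[3,1,2,4,0,3,0,2,0,2,5,1,2,6,6,4,7,4]
Step 14: insert z at [3, 10, 13, 14] -> counters=[3,1,2,5,0,3,0,2,0,2,6,1,2,7,7,4,7,4]
Step 15: delete n at [7, 9, 14, 16] -> counters=[3,1,2,5,0,3,0,1,0,1,6,1,2,7,6,4,6,4]
Step 16: insert fd at [0, 1, 5, 13] -> counters=[4,2,2,5,0,4,0,1,0,1,6,1,2,8,6,4,6,4]
Step 17: delete z at [3, 10, 13, 14] -> counters=[4,2,2,4,0,4,0,1,0,1,5,1,2,7,5,4,6,4]
Step 18: insert fd at [0, 1, 5, 13] -> counters=[5,3,2,4,0,5,0,1,0,1,5,1,2,8,5,4,6,4]
Step 19: insert z at [3, 10, 13, 14] -> counters=[5,3,2,5,0,5,0,1,0,1,6,1,2,9,6,4,6,4]
Step 20: insert pn at [2, 11, 16, 17] -> counters=[5,3,3,5,0,5,0,1,0,1,6,2,2,9,6,4,7,5]
Final counters=[5,3,3,5,0,5,0,1,0,1,6,2,2,9,6,4,7,5] -> 15 nonzero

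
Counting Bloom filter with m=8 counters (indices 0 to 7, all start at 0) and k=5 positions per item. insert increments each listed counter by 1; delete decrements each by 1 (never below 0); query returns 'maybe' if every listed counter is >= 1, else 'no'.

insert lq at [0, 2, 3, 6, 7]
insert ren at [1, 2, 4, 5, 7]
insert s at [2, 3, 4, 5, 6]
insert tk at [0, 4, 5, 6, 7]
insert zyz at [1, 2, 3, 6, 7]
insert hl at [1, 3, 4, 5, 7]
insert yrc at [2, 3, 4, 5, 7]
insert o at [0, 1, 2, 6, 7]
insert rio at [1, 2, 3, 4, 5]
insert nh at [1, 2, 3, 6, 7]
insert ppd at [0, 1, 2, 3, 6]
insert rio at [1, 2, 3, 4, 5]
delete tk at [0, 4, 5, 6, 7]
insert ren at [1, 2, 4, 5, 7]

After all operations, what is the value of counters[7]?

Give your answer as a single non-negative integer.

Step 1: insert lq at [0, 2, 3, 6, 7] -> counters=[1,0,1,1,0,0,1,1]
Step 2: insert ren at [1, 2, 4, 5, 7] -> counters=[1,1,2,1,1,1,1,2]
Step 3: insert s at [2, 3, 4, 5, 6] -> counters=[1,1,3,2,2,2,2,2]
Step 4: insert tk at [0, 4, 5, 6, 7] -> counters=[2,1,3,2,3,3,3,3]
Step 5: insert zyz at [1, 2, 3, 6, 7] -> counters=[2,2,4,3,3,3,4,4]
Step 6: insert hl at [1, 3, 4, 5, 7] -> counters=[2,3,4,4,4,4,4,5]
Step 7: insert yrc at [2, 3, 4, 5, 7] -> counters=[2,3,5,5,5,5,4,6]
Step 8: insert o at [0, 1, 2, 6, 7] -> counters=[3,4,6,5,5,5,5,7]
Step 9: insert rio at [1, 2, 3, 4, 5] -> counters=[3,5,7,6,6,6,5,7]
Step 10: insert nh at [1, 2, 3, 6, 7] -> counters=[3,6,8,7,6,6,6,8]
Step 11: insert ppd at [0, 1, 2, 3, 6] -> counters=[4,7,9,8,6,6,7,8]
Step 12: insert rio at [1, 2, 3, 4, 5] -> counters=[4,8,10,9,7,7,7,8]
Step 13: delete tk at [0, 4, 5, 6, 7] -> counters=[3,8,10,9,6,6,6,7]
Step 14: insert ren at [1, 2, 4, 5, 7] -> counters=[3,9,11,9,7,7,6,8]
Final counters=[3,9,11,9,7,7,6,8] -> counters[7]=8

Answer: 8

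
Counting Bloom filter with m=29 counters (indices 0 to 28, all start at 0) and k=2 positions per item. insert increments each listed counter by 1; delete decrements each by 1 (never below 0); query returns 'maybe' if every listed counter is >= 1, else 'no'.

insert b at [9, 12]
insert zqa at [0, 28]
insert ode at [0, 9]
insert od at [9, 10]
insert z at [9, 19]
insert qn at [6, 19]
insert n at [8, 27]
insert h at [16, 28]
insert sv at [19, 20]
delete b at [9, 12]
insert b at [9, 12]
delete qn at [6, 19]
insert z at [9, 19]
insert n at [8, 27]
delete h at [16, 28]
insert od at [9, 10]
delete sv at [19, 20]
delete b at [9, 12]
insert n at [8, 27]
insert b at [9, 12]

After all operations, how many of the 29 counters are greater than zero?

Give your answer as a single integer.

Step 1: insert b at [9, 12] -> counters=[0,0,0,0,0,0,0,0,0,1,0,0,1,0,0,0,0,0,0,0,0,0,0,0,0,0,0,0,0]
Step 2: insert zqa at [0, 28] -> counters=[1,0,0,0,0,0,0,0,0,1,0,0,1,0,0,0,0,0,0,0,0,0,0,0,0,0,0,0,1]
Step 3: insert ode at [0, 9] -> counters=[2,0,0,0,0,0,0,0,0,2,0,0,1,0,0,0,0,0,0,0,0,0,0,0,0,0,0,0,1]
Step 4: insert od at [9, 10] -> counters=[2,0,0,0,0,0,0,0,0,3,1,0,1,0,0,0,0,0,0,0,0,0,0,0,0,0,0,0,1]
Step 5: insert z at [9, 19] -> counters=[2,0,0,0,0,0,0,0,0,4,1,0,1,0,0,0,0,0,0,1,0,0,0,0,0,0,0,0,1]
Step 6: insert qn at [6, 19] -> counters=[2,0,0,0,0,0,1,0,0,4,1,0,1,0,0,0,0,0,0,2,0,0,0,0,0,0,0,0,1]
Step 7: insert n at [8, 27] -> counters=[2,0,0,0,0,0,1,0,1,4,1,0,1,0,0,0,0,0,0,2,0,0,0,0,0,0,0,1,1]
Step 8: insert h at [16, 28] -> counters=[2,0,0,0,0,0,1,0,1,4,1,0,1,0,0,0,1,0,0,2,0,0,0,0,0,0,0,1,2]
Step 9: insert sv at [19, 20] -> counters=[2,0,0,0,0,0,1,0,1,4,1,0,1,0,0,0,1,0,0,3,1,0,0,0,0,0,0,1,2]
Step 10: delete b at [9, 12] -> counters=[2,0,0,0,0,0,1,0,1,3,1,0,0,0,0,0,1,0,0,3,1,0,0,0,0,0,0,1,2]
Step 11: insert b at [9, 12] -> counters=[2,0,0,0,0,0,1,0,1,4,1,0,1,0,0,0,1,0,0,3,1,0,0,0,0,0,0,1,2]
Step 12: delete qn at [6, 19] -> counters=[2,0,0,0,0,0,0,0,1,4,1,0,1,0,0,0,1,0,0,2,1,0,0,0,0,0,0,1,2]
Step 13: insert z at [9, 19] -> counters=[2,0,0,0,0,0,0,0,1,5,1,0,1,0,0,0,1,0,0,3,1,0,0,0,0,0,0,1,2]
Step 14: insert n at [8, 27] -> counters=[2,0,0,0,0,0,0,0,2,5,1,0,1,0,0,0,1,0,0,3,1,0,0,0,0,0,0,2,2]
Step 15: delete h at [16, 28] -> counters=[2,0,0,0,0,0,0,0,2,5,1,0,1,0,0,0,0,0,0,3,1,0,0,0,0,0,0,2,1]
Step 16: insert od at [9, 10] -> counters=[2,0,0,0,0,0,0,0,2,6,2,0,1,0,0,0,0,0,0,3,1,0,0,0,0,0,0,2,1]
Step 17: delete sv at [19, 20] -> counters=[2,0,0,0,0,0,0,0,2,6,2,0,1,0,0,0,0,0,0,2,0,0,0,0,0,0,0,2,1]
Step 18: delete b at [9, 12] -> counters=[2,0,0,0,0,0,0,0,2,5,2,0,0,0,0,0,0,0,0,2,0,0,0,0,0,0,0,2,1]
Step 19: insert n at [8, 27] -> counters=[2,0,0,0,0,0,0,0,3,5,2,0,0,0,0,0,0,0,0,2,0,0,0,0,0,0,0,3,1]
Step 20: insert b at [9, 12] -> counters=[2,0,0,0,0,0,0,0,3,6,2,0,1,0,0,0,0,0,0,2,0,0,0,0,0,0,0,3,1]
Final counters=[2,0,0,0,0,0,0,0,3,6,2,0,1,0,0,0,0,0,0,2,0,0,0,0,0,0,0,3,1] -> 8 nonzero

Answer: 8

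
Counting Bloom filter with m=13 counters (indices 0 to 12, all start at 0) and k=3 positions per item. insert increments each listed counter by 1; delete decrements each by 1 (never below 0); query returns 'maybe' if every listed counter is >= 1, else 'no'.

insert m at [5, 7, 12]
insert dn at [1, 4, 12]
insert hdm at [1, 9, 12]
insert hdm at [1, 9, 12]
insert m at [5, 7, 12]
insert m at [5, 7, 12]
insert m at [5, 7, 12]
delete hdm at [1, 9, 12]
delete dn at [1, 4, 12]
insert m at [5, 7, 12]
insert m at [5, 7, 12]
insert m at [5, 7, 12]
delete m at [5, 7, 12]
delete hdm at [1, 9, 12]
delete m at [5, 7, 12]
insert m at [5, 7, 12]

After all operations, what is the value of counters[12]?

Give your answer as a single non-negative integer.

Answer: 6

Derivation:
Step 1: insert m at [5, 7, 12] -> counters=[0,0,0,0,0,1,0,1,0,0,0,0,1]
Step 2: insert dn at [1, 4, 12] -> counters=[0,1,0,0,1,1,0,1,0,0,0,0,2]
Step 3: insert hdm at [1, 9, 12] -> counters=[0,2,0,0,1,1,0,1,0,1,0,0,3]
Step 4: insert hdm at [1, 9, 12] -> counters=[0,3,0,0,1,1,0,1,0,2,0,0,4]
Step 5: insert m at [5, 7, 12] -> counters=[0,3,0,0,1,2,0,2,0,2,0,0,5]
Step 6: insert m at [5, 7, 12] -> counters=[0,3,0,0,1,3,0,3,0,2,0,0,6]
Step 7: insert m at [5, 7, 12] -> counters=[0,3,0,0,1,4,0,4,0,2,0,0,7]
Step 8: delete hdm at [1, 9, 12] -> counters=[0,2,0,0,1,4,0,4,0,1,0,0,6]
Step 9: delete dn at [1, 4, 12] -> counters=[0,1,0,0,0,4,0,4,0,1,0,0,5]
Step 10: insert m at [5, 7, 12] -> counters=[0,1,0,0,0,5,0,5,0,1,0,0,6]
Step 11: insert m at [5, 7, 12] -> counters=[0,1,0,0,0,6,0,6,0,1,0,0,7]
Step 12: insert m at [5, 7, 12] -> counters=[0,1,0,0,0,7,0,7,0,1,0,0,8]
Step 13: delete m at [5, 7, 12] -> counters=[0,1,0,0,0,6,0,6,0,1,0,0,7]
Step 14: delete hdm at [1, 9, 12] -> counters=[0,0,0,0,0,6,0,6,0,0,0,0,6]
Step 15: delete m at [5, 7, 12] -> counters=[0,0,0,0,0,5,0,5,0,0,0,0,5]
Step 16: insert m at [5, 7, 12] -> counters=[0,0,0,0,0,6,0,6,0,0,0,0,6]
Final counters=[0,0,0,0,0,6,0,6,0,0,0,0,6] -> counters[12]=6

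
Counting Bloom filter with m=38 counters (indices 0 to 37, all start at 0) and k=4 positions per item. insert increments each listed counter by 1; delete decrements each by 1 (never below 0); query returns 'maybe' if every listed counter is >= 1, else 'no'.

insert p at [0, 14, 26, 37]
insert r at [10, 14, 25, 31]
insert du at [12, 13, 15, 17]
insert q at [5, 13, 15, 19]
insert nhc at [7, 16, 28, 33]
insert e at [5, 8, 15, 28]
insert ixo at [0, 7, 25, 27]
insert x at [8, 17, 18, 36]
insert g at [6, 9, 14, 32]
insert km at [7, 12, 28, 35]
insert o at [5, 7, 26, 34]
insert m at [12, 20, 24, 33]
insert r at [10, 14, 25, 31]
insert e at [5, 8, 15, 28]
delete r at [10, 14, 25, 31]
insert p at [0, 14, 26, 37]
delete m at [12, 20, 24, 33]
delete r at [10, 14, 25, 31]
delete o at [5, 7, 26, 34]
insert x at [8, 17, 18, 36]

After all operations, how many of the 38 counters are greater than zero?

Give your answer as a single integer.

Answer: 23

Derivation:
Step 1: insert p at [0, 14, 26, 37] -> counters=[1,0,0,0,0,0,0,0,0,0,0,0,0,0,1,0,0,0,0,0,0,0,0,0,0,0,1,0,0,0,0,0,0,0,0,0,0,1]
Step 2: insert r at [10, 14, 25, 31] -> counters=[1,0,0,0,0,0,0,0,0,0,1,0,0,0,2,0,0,0,0,0,0,0,0,0,0,1,1,0,0,0,0,1,0,0,0,0,0,1]
Step 3: insert du at [12, 13, 15, 17] -> counters=[1,0,0,0,0,0,0,0,0,0,1,0,1,1,2,1,0,1,0,0,0,0,0,0,0,1,1,0,0,0,0,1,0,0,0,0,0,1]
Step 4: insert q at [5, 13, 15, 19] -> counters=[1,0,0,0,0,1,0,0,0,0,1,0,1,2,2,2,0,1,0,1,0,0,0,0,0,1,1,0,0,0,0,1,0,0,0,0,0,1]
Step 5: insert nhc at [7, 16, 28, 33] -> counters=[1,0,0,0,0,1,0,1,0,0,1,0,1,2,2,2,1,1,0,1,0,0,0,0,0,1,1,0,1,0,0,1,0,1,0,0,0,1]
Step 6: insert e at [5, 8, 15, 28] -> counters=[1,0,0,0,0,2,0,1,1,0,1,0,1,2,2,3,1,1,0,1,0,0,0,0,0,1,1,0,2,0,0,1,0,1,0,0,0,1]
Step 7: insert ixo at [0, 7, 25, 27] -> counters=[2,0,0,0,0,2,0,2,1,0,1,0,1,2,2,3,1,1,0,1,0,0,0,0,0,2,1,1,2,0,0,1,0,1,0,0,0,1]
Step 8: insert x at [8, 17, 18, 36] -> counters=[2,0,0,0,0,2,0,2,2,0,1,0,1,2,2,3,1,2,1,1,0,0,0,0,0,2,1,1,2,0,0,1,0,1,0,0,1,1]
Step 9: insert g at [6, 9, 14, 32] -> counters=[2,0,0,0,0,2,1,2,2,1,1,0,1,2,3,3,1,2,1,1,0,0,0,0,0,2,1,1,2,0,0,1,1,1,0,0,1,1]
Step 10: insert km at [7, 12, 28, 35] -> counters=[2,0,0,0,0,2,1,3,2,1,1,0,2,2,3,3,1,2,1,1,0,0,0,0,0,2,1,1,3,0,0,1,1,1,0,1,1,1]
Step 11: insert o at [5, 7, 26, 34] -> counters=[2,0,0,0,0,3,1,4,2,1,1,0,2,2,3,3,1,2,1,1,0,0,0,0,0,2,2,1,3,0,0,1,1,1,1,1,1,1]
Step 12: insert m at [12, 20, 24, 33] -> counters=[2,0,0,0,0,3,1,4,2,1,1,0,3,2,3,3,1,2,1,1,1,0,0,0,1,2,2,1,3,0,0,1,1,2,1,1,1,1]
Step 13: insert r at [10, 14, 25, 31] -> counters=[2,0,0,0,0,3,1,4,2,1,2,0,3,2,4,3,1,2,1,1,1,0,0,0,1,3,2,1,3,0,0,2,1,2,1,1,1,1]
Step 14: insert e at [5, 8, 15, 28] -> counters=[2,0,0,0,0,4,1,4,3,1,2,0,3,2,4,4,1,2,1,1,1,0,0,0,1,3,2,1,4,0,0,2,1,2,1,1,1,1]
Step 15: delete r at [10, 14, 25, 31] -> counters=[2,0,0,0,0,4,1,4,3,1,1,0,3,2,3,4,1,2,1,1,1,0,0,0,1,2,2,1,4,0,0,1,1,2,1,1,1,1]
Step 16: insert p at [0, 14, 26, 37] -> counters=[3,0,0,0,0,4,1,4,3,1,1,0,3,2,4,4,1,2,1,1,1,0,0,0,1,2,3,1,4,0,0,1,1,2,1,1,1,2]
Step 17: delete m at [12, 20, 24, 33] -> counters=[3,0,0,0,0,4,1,4,3,1,1,0,2,2,4,4,1,2,1,1,0,0,0,0,0,2,3,1,4,0,0,1,1,1,1,1,1,2]
Step 18: delete r at [10, 14, 25, 31] -> counters=[3,0,0,0,0,4,1,4,3,1,0,0,2,2,3,4,1,2,1,1,0,0,0,0,0,1,3,1,4,0,0,0,1,1,1,1,1,2]
Step 19: delete o at [5, 7, 26, 34] -> counters=[3,0,0,0,0,3,1,3,3,1,0,0,2,2,3,4,1,2,1,1,0,0,0,0,0,1,2,1,4,0,0,0,1,1,0,1,1,2]
Step 20: insert x at [8, 17, 18, 36] -> counters=[3,0,0,0,0,3,1,3,4,1,0,0,2,2,3,4,1,3,2,1,0,0,0,0,0,1,2,1,4,0,0,0,1,1,0,1,2,2]
Final counters=[3,0,0,0,0,3,1,3,4,1,0,0,2,2,3,4,1,3,2,1,0,0,0,0,0,1,2,1,4,0,0,0,1,1,0,1,2,2] -> 23 nonzero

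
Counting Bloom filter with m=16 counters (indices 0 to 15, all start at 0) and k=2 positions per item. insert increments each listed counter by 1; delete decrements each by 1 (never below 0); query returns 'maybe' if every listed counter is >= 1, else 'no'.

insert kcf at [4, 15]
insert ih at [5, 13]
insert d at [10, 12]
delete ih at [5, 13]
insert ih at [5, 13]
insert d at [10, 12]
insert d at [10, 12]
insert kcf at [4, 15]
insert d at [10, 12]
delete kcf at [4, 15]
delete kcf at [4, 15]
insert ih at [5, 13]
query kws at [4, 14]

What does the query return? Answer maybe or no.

Step 1: insert kcf at [4, 15] -> counters=[0,0,0,0,1,0,0,0,0,0,0,0,0,0,0,1]
Step 2: insert ih at [5, 13] -> counters=[0,0,0,0,1,1,0,0,0,0,0,0,0,1,0,1]
Step 3: insert d at [10, 12] -> counters=[0,0,0,0,1,1,0,0,0,0,1,0,1,1,0,1]
Step 4: delete ih at [5, 13] -> counters=[0,0,0,0,1,0,0,0,0,0,1,0,1,0,0,1]
Step 5: insert ih at [5, 13] -> counters=[0,0,0,0,1,1,0,0,0,0,1,0,1,1,0,1]
Step 6: insert d at [10, 12] -> counters=[0,0,0,0,1,1,0,0,0,0,2,0,2,1,0,1]
Step 7: insert d at [10, 12] -> counters=[0,0,0,0,1,1,0,0,0,0,3,0,3,1,0,1]
Step 8: insert kcf at [4, 15] -> counters=[0,0,0,0,2,1,0,0,0,0,3,0,3,1,0,2]
Step 9: insert d at [10, 12] -> counters=[0,0,0,0,2,1,0,0,0,0,4,0,4,1,0,2]
Step 10: delete kcf at [4, 15] -> counters=[0,0,0,0,1,1,0,0,0,0,4,0,4,1,0,1]
Step 11: delete kcf at [4, 15] -> counters=[0,0,0,0,0,1,0,0,0,0,4,0,4,1,0,0]
Step 12: insert ih at [5, 13] -> counters=[0,0,0,0,0,2,0,0,0,0,4,0,4,2,0,0]
Query kws: check counters[4]=0 counters[14]=0 -> no

Answer: no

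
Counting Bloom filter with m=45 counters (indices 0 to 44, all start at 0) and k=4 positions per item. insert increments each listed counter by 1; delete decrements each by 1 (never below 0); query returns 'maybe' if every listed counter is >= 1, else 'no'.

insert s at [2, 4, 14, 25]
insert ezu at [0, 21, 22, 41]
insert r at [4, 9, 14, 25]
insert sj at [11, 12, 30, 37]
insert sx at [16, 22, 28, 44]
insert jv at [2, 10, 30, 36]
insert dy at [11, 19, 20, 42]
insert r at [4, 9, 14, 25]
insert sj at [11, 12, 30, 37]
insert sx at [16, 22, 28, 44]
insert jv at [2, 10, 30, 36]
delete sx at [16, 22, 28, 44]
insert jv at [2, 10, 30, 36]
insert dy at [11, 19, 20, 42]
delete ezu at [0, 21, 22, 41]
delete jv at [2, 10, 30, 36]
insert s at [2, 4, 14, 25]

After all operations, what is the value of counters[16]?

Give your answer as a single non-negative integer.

Answer: 1

Derivation:
Step 1: insert s at [2, 4, 14, 25] -> counters=[0,0,1,0,1,0,0,0,0,0,0,0,0,0,1,0,0,0,0,0,0,0,0,0,0,1,0,0,0,0,0,0,0,0,0,0,0,0,0,0,0,0,0,0,0]
Step 2: insert ezu at [0, 21, 22, 41] -> counters=[1,0,1,0,1,0,0,0,0,0,0,0,0,0,1,0,0,0,0,0,0,1,1,0,0,1,0,0,0,0,0,0,0,0,0,0,0,0,0,0,0,1,0,0,0]
Step 3: insert r at [4, 9, 14, 25] -> counters=[1,0,1,0,2,0,0,0,0,1,0,0,0,0,2,0,0,0,0,0,0,1,1,0,0,2,0,0,0,0,0,0,0,0,0,0,0,0,0,0,0,1,0,0,0]
Step 4: insert sj at [11, 12, 30, 37] -> counters=[1,0,1,0,2,0,0,0,0,1,0,1,1,0,2,0,0,0,0,0,0,1,1,0,0,2,0,0,0,0,1,0,0,0,0,0,0,1,0,0,0,1,0,0,0]
Step 5: insert sx at [16, 22, 28, 44] -> counters=[1,0,1,0,2,0,0,0,0,1,0,1,1,0,2,0,1,0,0,0,0,1,2,0,0,2,0,0,1,0,1,0,0,0,0,0,0,1,0,0,0,1,0,0,1]
Step 6: insert jv at [2, 10, 30, 36] -> counters=[1,0,2,0,2,0,0,0,0,1,1,1,1,0,2,0,1,0,0,0,0,1,2,0,0,2,0,0,1,0,2,0,0,0,0,0,1,1,0,0,0,1,0,0,1]
Step 7: insert dy at [11, 19, 20, 42] -> counters=[1,0,2,0,2,0,0,0,0,1,1,2,1,0,2,0,1,0,0,1,1,1,2,0,0,2,0,0,1,0,2,0,0,0,0,0,1,1,0,0,0,1,1,0,1]
Step 8: insert r at [4, 9, 14, 25] -> counters=[1,0,2,0,3,0,0,0,0,2,1,2,1,0,3,0,1,0,0,1,1,1,2,0,0,3,0,0,1,0,2,0,0,0,0,0,1,1,0,0,0,1,1,0,1]
Step 9: insert sj at [11, 12, 30, 37] -> counters=[1,0,2,0,3,0,0,0,0,2,1,3,2,0,3,0,1,0,0,1,1,1,2,0,0,3,0,0,1,0,3,0,0,0,0,0,1,2,0,0,0,1,1,0,1]
Step 10: insert sx at [16, 22, 28, 44] -> counters=[1,0,2,0,3,0,0,0,0,2,1,3,2,0,3,0,2,0,0,1,1,1,3,0,0,3,0,0,2,0,3,0,0,0,0,0,1,2,0,0,0,1,1,0,2]
Step 11: insert jv at [2, 10, 30, 36] -> counters=[1,0,3,0,3,0,0,0,0,2,2,3,2,0,3,0,2,0,0,1,1,1,3,0,0,3,0,0,2,0,4,0,0,0,0,0,2,2,0,0,0,1,1,0,2]
Step 12: delete sx at [16, 22, 28, 44] -> counters=[1,0,3,0,3,0,0,0,0,2,2,3,2,0,3,0,1,0,0,1,1,1,2,0,0,3,0,0,1,0,4,0,0,0,0,0,2,2,0,0,0,1,1,0,1]
Step 13: insert jv at [2, 10, 30, 36] -> counters=[1,0,4,0,3,0,0,0,0,2,3,3,2,0,3,0,1,0,0,1,1,1,2,0,0,3,0,0,1,0,5,0,0,0,0,0,3,2,0,0,0,1,1,0,1]
Step 14: insert dy at [11, 19, 20, 42] -> counters=[1,0,4,0,3,0,0,0,0,2,3,4,2,0,3,0,1,0,0,2,2,1,2,0,0,3,0,0,1,0,5,0,0,0,0,0,3,2,0,0,0,1,2,0,1]
Step 15: delete ezu at [0, 21, 22, 41] -> counters=[0,0,4,0,3,0,0,0,0,2,3,4,2,0,3,0,1,0,0,2,2,0,1,0,0,3,0,0,1,0,5,0,0,0,0,0,3,2,0,0,0,0,2,0,1]
Step 16: delete jv at [2, 10, 30, 36] -> counters=[0,0,3,0,3,0,0,0,0,2,2,4,2,0,3,0,1,0,0,2,2,0,1,0,0,3,0,0,1,0,4,0,0,0,0,0,2,2,0,0,0,0,2,0,1]
Step 17: insert s at [2, 4, 14, 25] -> counters=[0,0,4,0,4,0,0,0,0,2,2,4,2,0,4,0,1,0,0,2,2,0,1,0,0,4,0,0,1,0,4,0,0,0,0,0,2,2,0,0,0,0,2,0,1]
Final counters=[0,0,4,0,4,0,0,0,0,2,2,4,2,0,4,0,1,0,0,2,2,0,1,0,0,4,0,0,1,0,4,0,0,0,0,0,2,2,0,0,0,0,2,0,1] -> counters[16]=1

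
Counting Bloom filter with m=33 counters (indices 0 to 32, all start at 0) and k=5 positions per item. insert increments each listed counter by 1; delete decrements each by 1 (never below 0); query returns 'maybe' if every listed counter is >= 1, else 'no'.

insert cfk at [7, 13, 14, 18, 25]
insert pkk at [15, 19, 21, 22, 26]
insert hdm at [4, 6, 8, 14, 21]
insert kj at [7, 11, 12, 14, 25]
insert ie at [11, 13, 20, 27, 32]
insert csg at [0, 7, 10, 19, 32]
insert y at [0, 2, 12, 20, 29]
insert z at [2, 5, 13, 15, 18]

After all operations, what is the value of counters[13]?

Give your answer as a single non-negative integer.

Answer: 3

Derivation:
Step 1: insert cfk at [7, 13, 14, 18, 25] -> counters=[0,0,0,0,0,0,0,1,0,0,0,0,0,1,1,0,0,0,1,0,0,0,0,0,0,1,0,0,0,0,0,0,0]
Step 2: insert pkk at [15, 19, 21, 22, 26] -> counters=[0,0,0,0,0,0,0,1,0,0,0,0,0,1,1,1,0,0,1,1,0,1,1,0,0,1,1,0,0,0,0,0,0]
Step 3: insert hdm at [4, 6, 8, 14, 21] -> counters=[0,0,0,0,1,0,1,1,1,0,0,0,0,1,2,1,0,0,1,1,0,2,1,0,0,1,1,0,0,0,0,0,0]
Step 4: insert kj at [7, 11, 12, 14, 25] -> counters=[0,0,0,0,1,0,1,2,1,0,0,1,1,1,3,1,0,0,1,1,0,2,1,0,0,2,1,0,0,0,0,0,0]
Step 5: insert ie at [11, 13, 20, 27, 32] -> counters=[0,0,0,0,1,0,1,2,1,0,0,2,1,2,3,1,0,0,1,1,1,2,1,0,0,2,1,1,0,0,0,0,1]
Step 6: insert csg at [0, 7, 10, 19, 32] -> counters=[1,0,0,0,1,0,1,3,1,0,1,2,1,2,3,1,0,0,1,2,1,2,1,0,0,2,1,1,0,0,0,0,2]
Step 7: insert y at [0, 2, 12, 20, 29] -> counters=[2,0,1,0,1,0,1,3,1,0,1,2,2,2,3,1,0,0,1,2,2,2,1,0,0,2,1,1,0,1,0,0,2]
Step 8: insert z at [2, 5, 13, 15, 18] -> counters=[2,0,2,0,1,1,1,3,1,0,1,2,2,3,3,2,0,0,2,2,2,2,1,0,0,2,1,1,0,1,0,0,2]
Final counters=[2,0,2,0,1,1,1,3,1,0,1,2,2,3,3,2,0,0,2,2,2,2,1,0,0,2,1,1,0,1,0,0,2] -> counters[13]=3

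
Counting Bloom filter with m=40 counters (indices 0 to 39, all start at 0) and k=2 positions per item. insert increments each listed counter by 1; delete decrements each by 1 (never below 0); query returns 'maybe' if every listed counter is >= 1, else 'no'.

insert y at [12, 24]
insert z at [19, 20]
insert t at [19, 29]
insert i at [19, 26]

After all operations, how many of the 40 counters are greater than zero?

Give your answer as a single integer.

Answer: 6

Derivation:
Step 1: insert y at [12, 24] -> counters=[0,0,0,0,0,0,0,0,0,0,0,0,1,0,0,0,0,0,0,0,0,0,0,0,1,0,0,0,0,0,0,0,0,0,0,0,0,0,0,0]
Step 2: insert z at [19, 20] -> counters=[0,0,0,0,0,0,0,0,0,0,0,0,1,0,0,0,0,0,0,1,1,0,0,0,1,0,0,0,0,0,0,0,0,0,0,0,0,0,0,0]
Step 3: insert t at [19, 29] -> counters=[0,0,0,0,0,0,0,0,0,0,0,0,1,0,0,0,0,0,0,2,1,0,0,0,1,0,0,0,0,1,0,0,0,0,0,0,0,0,0,0]
Step 4: insert i at [19, 26] -> counters=[0,0,0,0,0,0,0,0,0,0,0,0,1,0,0,0,0,0,0,3,1,0,0,0,1,0,1,0,0,1,0,0,0,0,0,0,0,0,0,0]
Final counters=[0,0,0,0,0,0,0,0,0,0,0,0,1,0,0,0,0,0,0,3,1,0,0,0,1,0,1,0,0,1,0,0,0,0,0,0,0,0,0,0] -> 6 nonzero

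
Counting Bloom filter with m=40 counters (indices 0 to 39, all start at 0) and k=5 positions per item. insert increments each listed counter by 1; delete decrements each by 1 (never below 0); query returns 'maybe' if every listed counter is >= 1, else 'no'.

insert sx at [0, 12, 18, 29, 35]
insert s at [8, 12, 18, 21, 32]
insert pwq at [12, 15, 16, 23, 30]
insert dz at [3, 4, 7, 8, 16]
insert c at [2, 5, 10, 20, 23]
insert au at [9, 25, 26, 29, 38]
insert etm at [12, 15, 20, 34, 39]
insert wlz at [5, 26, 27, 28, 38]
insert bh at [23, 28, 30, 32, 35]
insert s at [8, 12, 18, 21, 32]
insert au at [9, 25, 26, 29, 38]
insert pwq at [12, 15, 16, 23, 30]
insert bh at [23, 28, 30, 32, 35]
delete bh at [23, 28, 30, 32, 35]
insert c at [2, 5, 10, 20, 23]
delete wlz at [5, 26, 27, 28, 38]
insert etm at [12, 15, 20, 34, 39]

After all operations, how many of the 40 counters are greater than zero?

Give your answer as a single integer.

Answer: 26

Derivation:
Step 1: insert sx at [0, 12, 18, 29, 35] -> counters=[1,0,0,0,0,0,0,0,0,0,0,0,1,0,0,0,0,0,1,0,0,0,0,0,0,0,0,0,0,1,0,0,0,0,0,1,0,0,0,0]
Step 2: insert s at [8, 12, 18, 21, 32] -> counters=[1,0,0,0,0,0,0,0,1,0,0,0,2,0,0,0,0,0,2,0,0,1,0,0,0,0,0,0,0,1,0,0,1,0,0,1,0,0,0,0]
Step 3: insert pwq at [12, 15, 16, 23, 30] -> counters=[1,0,0,0,0,0,0,0,1,0,0,0,3,0,0,1,1,0,2,0,0,1,0,1,0,0,0,0,0,1,1,0,1,0,0,1,0,0,0,0]
Step 4: insert dz at [3, 4, 7, 8, 16] -> counters=[1,0,0,1,1,0,0,1,2,0,0,0,3,0,0,1,2,0,2,0,0,1,0,1,0,0,0,0,0,1,1,0,1,0,0,1,0,0,0,0]
Step 5: insert c at [2, 5, 10, 20, 23] -> counters=[1,0,1,1,1,1,0,1,2,0,1,0,3,0,0,1,2,0,2,0,1,1,0,2,0,0,0,0,0,1,1,0,1,0,0,1,0,0,0,0]
Step 6: insert au at [9, 25, 26, 29, 38] -> counters=[1,0,1,1,1,1,0,1,2,1,1,0,3,0,0,1,2,0,2,0,1,1,0,2,0,1,1,0,0,2,1,0,1,0,0,1,0,0,1,0]
Step 7: insert etm at [12, 15, 20, 34, 39] -> counters=[1,0,1,1,1,1,0,1,2,1,1,0,4,0,0,2,2,0,2,0,2,1,0,2,0,1,1,0,0,2,1,0,1,0,1,1,0,0,1,1]
Step 8: insert wlz at [5, 26, 27, 28, 38] -> counters=[1,0,1,1,1,2,0,1,2,1,1,0,4,0,0,2,2,0,2,0,2,1,0,2,0,1,2,1,1,2,1,0,1,0,1,1,0,0,2,1]
Step 9: insert bh at [23, 28, 30, 32, 35] -> counters=[1,0,1,1,1,2,0,1,2,1,1,0,4,0,0,2,2,0,2,0,2,1,0,3,0,1,2,1,2,2,2,0,2,0,1,2,0,0,2,1]
Step 10: insert s at [8, 12, 18, 21, 32] -> counters=[1,0,1,1,1,2,0,1,3,1,1,0,5,0,0,2,2,0,3,0,2,2,0,3,0,1,2,1,2,2,2,0,3,0,1,2,0,0,2,1]
Step 11: insert au at [9, 25, 26, 29, 38] -> counters=[1,0,1,1,1,2,0,1,3,2,1,0,5,0,0,2,2,0,3,0,2,2,0,3,0,2,3,1,2,3,2,0,3,0,1,2,0,0,3,1]
Step 12: insert pwq at [12, 15, 16, 23, 30] -> counters=[1,0,1,1,1,2,0,1,3,2,1,0,6,0,0,3,3,0,3,0,2,2,0,4,0,2,3,1,2,3,3,0,3,0,1,2,0,0,3,1]
Step 13: insert bh at [23, 28, 30, 32, 35] -> counters=[1,0,1,1,1,2,0,1,3,2,1,0,6,0,0,3,3,0,3,0,2,2,0,5,0,2,3,1,3,3,4,0,4,0,1,3,0,0,3,1]
Step 14: delete bh at [23, 28, 30, 32, 35] -> counters=[1,0,1,1,1,2,0,1,3,2,1,0,6,0,0,3,3,0,3,0,2,2,0,4,0,2,3,1,2,3,3,0,3,0,1,2,0,0,3,1]
Step 15: insert c at [2, 5, 10, 20, 23] -> counters=[1,0,2,1,1,3,0,1,3,2,2,0,6,0,0,3,3,0,3,0,3,2,0,5,0,2,3,1,2,3,3,0,3,0,1,2,0,0,3,1]
Step 16: delete wlz at [5, 26, 27, 28, 38] -> counters=[1,0,2,1,1,2,0,1,3,2,2,0,6,0,0,3,3,0,3,0,3,2,0,5,0,2,2,0,1,3,3,0,3,0,1,2,0,0,2,1]
Step 17: insert etm at [12, 15, 20, 34, 39] -> counters=[1,0,2,1,1,2,0,1,3,2,2,0,7,0,0,4,3,0,3,0,4,2,0,5,0,2,2,0,1,3,3,0,3,0,2,2,0,0,2,2]
Final counters=[1,0,2,1,1,2,0,1,3,2,2,0,7,0,0,4,3,0,3,0,4,2,0,5,0,2,2,0,1,3,3,0,3,0,2,2,0,0,2,2] -> 26 nonzero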